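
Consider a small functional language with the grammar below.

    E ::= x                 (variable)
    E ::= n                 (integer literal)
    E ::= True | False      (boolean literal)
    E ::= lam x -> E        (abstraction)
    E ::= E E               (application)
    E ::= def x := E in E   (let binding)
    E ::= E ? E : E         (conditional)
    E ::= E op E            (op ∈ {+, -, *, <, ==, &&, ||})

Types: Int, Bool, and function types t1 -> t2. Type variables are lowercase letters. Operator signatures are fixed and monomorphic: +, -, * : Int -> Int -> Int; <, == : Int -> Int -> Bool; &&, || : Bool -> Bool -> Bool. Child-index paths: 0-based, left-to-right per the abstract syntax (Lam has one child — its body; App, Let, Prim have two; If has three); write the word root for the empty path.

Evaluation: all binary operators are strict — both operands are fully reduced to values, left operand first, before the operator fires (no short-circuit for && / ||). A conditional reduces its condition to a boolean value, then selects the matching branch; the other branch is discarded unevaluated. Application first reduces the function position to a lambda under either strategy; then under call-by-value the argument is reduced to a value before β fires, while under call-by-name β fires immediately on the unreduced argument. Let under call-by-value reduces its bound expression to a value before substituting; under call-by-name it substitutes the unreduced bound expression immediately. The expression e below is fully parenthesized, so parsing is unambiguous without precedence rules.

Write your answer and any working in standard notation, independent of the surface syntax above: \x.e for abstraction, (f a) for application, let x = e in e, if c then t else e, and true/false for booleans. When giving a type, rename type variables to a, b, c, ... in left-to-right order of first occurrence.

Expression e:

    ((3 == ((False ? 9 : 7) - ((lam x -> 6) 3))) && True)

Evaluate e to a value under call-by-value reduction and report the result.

Trace:
step 0: ((3 == ((if false then 9 else 7) - ((\x.6) 3))) && true)
step 1: [if@0.1.0] ((3 == (7 - ((\x.6) 3))) && true)
step 2: [beta@0.1.1] ((3 == (7 - 6)) && true)
step 3: [delta@0.1] ((3 == 1) && true)
step 4: [delta@0] (false && true)
step 5: [delta@root] false

Answer: false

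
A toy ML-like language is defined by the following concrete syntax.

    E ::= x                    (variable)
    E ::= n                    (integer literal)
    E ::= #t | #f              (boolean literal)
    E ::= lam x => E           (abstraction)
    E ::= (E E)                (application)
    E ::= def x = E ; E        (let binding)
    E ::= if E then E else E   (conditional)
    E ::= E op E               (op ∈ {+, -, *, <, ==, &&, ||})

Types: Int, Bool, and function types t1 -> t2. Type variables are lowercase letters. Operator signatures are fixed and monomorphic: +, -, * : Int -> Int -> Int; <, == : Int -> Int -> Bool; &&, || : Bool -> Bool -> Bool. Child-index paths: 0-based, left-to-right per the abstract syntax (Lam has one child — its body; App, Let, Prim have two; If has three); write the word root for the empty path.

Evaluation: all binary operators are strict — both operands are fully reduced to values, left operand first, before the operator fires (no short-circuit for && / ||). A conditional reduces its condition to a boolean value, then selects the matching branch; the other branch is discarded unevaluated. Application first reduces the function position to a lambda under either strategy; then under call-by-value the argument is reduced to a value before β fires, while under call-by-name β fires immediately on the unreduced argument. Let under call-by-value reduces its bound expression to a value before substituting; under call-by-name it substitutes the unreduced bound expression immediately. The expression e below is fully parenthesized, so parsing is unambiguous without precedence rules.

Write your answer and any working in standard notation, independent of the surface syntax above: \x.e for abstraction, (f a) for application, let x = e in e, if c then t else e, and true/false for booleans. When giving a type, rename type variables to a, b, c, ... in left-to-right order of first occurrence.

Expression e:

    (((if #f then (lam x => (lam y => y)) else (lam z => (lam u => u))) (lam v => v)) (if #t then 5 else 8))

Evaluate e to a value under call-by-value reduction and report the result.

Answer: 5

Working:
step 0: (((if false then (\x.(\y.y)) else (\z.(\u.u))) (\v.v)) (if true then 5 else 8))
step 1: [if@0.0] (((\z.(\u.u)) (\v.v)) (if true then 5 else 8))
step 2: [beta@0] ((\u.u) (if true then 5 else 8))
step 3: [if@1] ((\u.u) 5)
step 4: [beta@root] 5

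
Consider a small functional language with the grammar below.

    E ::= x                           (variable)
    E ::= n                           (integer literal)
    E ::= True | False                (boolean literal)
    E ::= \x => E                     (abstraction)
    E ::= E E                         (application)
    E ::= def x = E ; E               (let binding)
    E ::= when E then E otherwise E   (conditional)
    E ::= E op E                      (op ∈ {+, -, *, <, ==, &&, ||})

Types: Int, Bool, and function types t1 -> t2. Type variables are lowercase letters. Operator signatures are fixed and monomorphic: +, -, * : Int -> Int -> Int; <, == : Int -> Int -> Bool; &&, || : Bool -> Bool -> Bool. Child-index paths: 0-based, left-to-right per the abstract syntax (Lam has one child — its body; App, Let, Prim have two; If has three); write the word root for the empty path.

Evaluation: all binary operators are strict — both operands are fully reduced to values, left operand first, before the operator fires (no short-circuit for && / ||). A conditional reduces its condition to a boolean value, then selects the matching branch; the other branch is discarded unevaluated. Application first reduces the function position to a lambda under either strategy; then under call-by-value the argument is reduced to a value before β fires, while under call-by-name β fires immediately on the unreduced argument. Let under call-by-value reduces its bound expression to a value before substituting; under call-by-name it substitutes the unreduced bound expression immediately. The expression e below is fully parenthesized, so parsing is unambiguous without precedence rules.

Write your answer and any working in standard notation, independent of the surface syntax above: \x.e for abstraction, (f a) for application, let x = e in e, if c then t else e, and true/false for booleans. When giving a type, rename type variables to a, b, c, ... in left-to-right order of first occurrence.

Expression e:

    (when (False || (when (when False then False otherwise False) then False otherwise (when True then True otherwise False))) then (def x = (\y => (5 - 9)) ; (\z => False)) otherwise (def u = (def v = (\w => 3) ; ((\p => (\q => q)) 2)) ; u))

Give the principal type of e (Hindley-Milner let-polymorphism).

Answer: Bool -> Bool

Trace:
  unify Bool ~ Bool
  unify Bool ~ Bool
  unify Bool ~ Bool
  unify Bool ~ Bool
  unify Bool ~ Bool
  unify Bool ~ Bool
  unify Bool ~ Bool
  unify Bool ~ Bool
  unify Bool ~ Bool
  unify Int ~ Int
  unify Int ~ Int
\y._ : a -> Int
let x : forall. a -> Int
\z._ : b -> Bool
\w._ : c -> Int
let v : forall. c -> Int
q : e
\q._ : e -> e
\p._ : d -> e -> e
  unify d -> e -> e ~ Int -> f
  unify d ~ Int
  unify e -> e ~ f
_ _ : e -> e
let u : forall. e -> e
u : g -> g
  unify b -> Bool ~ g -> g
  unify b ~ g
  unify Bool ~ g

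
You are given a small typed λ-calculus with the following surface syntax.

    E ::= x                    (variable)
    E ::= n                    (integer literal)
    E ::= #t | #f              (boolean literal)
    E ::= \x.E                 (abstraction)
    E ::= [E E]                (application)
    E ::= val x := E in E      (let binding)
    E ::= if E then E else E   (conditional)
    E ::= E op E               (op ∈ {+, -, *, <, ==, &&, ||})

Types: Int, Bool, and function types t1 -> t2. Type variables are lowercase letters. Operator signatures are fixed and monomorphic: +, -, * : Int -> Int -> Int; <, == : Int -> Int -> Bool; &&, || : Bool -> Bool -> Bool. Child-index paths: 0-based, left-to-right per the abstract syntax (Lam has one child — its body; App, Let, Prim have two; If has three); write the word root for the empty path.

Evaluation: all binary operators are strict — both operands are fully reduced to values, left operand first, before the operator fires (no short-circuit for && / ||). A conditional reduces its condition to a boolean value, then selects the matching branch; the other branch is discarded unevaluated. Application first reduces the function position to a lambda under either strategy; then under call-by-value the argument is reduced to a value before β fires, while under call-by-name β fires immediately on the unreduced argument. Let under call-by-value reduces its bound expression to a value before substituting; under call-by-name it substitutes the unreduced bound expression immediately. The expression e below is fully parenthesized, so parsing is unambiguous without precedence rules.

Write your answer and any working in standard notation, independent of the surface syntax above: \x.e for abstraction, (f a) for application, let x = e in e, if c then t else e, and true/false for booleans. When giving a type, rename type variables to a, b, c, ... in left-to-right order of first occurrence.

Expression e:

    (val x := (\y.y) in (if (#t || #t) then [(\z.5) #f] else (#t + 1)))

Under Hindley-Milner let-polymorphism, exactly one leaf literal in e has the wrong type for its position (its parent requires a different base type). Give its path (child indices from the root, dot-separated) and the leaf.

Trace:
y : a
\y._ : a -> a
let x : forall. a -> a
  unify Bool ~ Bool
  unify Bool ~ Bool
  unify Bool ~ Bool
\z._ : b -> Int
  unify b -> Int ~ Bool -> c
  unify b ~ Bool
  unify Int ~ c
_ _ : Int
  unify Bool ~ Int
  FAIL: mismatch Bool ~ Int

Answer: 1.2.0 : true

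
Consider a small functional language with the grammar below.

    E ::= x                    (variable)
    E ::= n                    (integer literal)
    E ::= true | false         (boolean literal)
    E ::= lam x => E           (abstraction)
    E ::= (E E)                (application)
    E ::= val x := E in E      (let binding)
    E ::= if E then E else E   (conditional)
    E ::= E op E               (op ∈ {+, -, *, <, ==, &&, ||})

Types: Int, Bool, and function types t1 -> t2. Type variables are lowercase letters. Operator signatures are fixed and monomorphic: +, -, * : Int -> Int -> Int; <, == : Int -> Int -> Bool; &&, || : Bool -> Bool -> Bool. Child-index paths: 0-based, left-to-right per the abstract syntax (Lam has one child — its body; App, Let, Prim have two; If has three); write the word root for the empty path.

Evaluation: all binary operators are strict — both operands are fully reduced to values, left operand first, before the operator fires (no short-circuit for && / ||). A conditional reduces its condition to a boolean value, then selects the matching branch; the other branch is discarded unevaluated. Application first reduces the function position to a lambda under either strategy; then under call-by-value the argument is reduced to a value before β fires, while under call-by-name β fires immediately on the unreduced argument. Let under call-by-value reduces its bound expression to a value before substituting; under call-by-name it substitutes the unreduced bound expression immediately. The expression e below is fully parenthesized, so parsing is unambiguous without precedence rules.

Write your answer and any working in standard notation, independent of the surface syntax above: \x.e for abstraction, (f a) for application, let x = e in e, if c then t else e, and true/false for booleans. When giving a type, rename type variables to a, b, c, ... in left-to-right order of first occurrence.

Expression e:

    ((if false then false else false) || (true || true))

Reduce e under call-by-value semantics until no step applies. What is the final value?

Answer: true

Trace:
step 0: ((if false then false else false) || (true || true))
step 1: [if@0] (false || (true || true))
step 2: [delta@1] (false || true)
step 3: [delta@root] true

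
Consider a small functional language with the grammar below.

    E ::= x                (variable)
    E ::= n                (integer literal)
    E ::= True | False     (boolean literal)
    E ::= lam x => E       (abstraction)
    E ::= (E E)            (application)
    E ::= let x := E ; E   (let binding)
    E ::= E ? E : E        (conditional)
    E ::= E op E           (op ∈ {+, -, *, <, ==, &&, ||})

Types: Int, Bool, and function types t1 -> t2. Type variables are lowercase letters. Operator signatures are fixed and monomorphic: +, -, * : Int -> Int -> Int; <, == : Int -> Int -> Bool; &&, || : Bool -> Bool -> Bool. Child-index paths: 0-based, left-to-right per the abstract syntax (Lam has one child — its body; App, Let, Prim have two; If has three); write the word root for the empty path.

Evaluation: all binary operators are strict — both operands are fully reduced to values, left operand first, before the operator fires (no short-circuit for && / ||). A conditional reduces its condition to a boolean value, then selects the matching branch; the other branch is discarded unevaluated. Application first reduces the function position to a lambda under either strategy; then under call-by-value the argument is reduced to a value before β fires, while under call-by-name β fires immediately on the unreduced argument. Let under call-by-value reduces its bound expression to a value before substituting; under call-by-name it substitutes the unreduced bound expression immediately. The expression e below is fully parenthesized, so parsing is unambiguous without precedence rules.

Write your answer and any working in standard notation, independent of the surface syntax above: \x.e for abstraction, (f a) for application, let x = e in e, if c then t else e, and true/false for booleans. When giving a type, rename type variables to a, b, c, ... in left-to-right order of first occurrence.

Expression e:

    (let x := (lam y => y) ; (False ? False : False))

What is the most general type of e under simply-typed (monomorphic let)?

Answer: Bool

Working:
y : a
\y._ : a -> a
let x : a -> a
  unify Bool ~ Bool
  unify Bool ~ Bool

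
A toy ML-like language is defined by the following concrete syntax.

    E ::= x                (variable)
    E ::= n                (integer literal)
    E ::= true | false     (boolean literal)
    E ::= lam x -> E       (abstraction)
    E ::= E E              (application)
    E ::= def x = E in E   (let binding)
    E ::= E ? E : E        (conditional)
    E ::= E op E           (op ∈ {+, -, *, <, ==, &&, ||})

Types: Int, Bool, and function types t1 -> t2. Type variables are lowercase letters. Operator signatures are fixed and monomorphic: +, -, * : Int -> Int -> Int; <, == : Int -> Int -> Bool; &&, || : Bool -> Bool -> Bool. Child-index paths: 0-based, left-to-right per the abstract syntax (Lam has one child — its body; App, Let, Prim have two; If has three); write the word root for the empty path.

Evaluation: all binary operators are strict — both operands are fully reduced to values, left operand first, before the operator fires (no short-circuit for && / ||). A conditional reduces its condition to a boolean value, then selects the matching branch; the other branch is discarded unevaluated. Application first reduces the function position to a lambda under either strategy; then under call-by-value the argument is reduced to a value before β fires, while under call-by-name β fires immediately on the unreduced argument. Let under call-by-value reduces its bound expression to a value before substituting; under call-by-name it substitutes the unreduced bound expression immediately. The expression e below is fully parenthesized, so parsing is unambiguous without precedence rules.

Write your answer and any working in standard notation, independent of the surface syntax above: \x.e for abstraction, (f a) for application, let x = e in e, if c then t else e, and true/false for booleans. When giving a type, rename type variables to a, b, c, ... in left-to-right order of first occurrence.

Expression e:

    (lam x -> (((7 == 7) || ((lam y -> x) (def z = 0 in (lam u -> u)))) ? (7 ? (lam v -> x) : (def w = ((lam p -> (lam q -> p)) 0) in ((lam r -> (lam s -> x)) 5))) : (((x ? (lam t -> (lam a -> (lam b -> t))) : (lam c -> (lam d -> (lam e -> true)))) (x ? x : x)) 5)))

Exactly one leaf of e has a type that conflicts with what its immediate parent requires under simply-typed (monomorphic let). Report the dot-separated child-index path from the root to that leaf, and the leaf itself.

Trace:
  unify Int ~ Int
  unify Int ~ Int
  unify Bool ~ Bool
x : a
\y._ : b -> a
let z : Int
u : c
\u._ : c -> c
  unify b -> a ~ (c -> c) -> d
  unify b ~ c -> c
  unify a ~ d
_ _ : d
  unify d ~ Bool
  unify Bool ~ Bool
  unify Int ~ Bool
  FAIL: mismatch Int ~ Bool

Answer: 0.1.0 : 7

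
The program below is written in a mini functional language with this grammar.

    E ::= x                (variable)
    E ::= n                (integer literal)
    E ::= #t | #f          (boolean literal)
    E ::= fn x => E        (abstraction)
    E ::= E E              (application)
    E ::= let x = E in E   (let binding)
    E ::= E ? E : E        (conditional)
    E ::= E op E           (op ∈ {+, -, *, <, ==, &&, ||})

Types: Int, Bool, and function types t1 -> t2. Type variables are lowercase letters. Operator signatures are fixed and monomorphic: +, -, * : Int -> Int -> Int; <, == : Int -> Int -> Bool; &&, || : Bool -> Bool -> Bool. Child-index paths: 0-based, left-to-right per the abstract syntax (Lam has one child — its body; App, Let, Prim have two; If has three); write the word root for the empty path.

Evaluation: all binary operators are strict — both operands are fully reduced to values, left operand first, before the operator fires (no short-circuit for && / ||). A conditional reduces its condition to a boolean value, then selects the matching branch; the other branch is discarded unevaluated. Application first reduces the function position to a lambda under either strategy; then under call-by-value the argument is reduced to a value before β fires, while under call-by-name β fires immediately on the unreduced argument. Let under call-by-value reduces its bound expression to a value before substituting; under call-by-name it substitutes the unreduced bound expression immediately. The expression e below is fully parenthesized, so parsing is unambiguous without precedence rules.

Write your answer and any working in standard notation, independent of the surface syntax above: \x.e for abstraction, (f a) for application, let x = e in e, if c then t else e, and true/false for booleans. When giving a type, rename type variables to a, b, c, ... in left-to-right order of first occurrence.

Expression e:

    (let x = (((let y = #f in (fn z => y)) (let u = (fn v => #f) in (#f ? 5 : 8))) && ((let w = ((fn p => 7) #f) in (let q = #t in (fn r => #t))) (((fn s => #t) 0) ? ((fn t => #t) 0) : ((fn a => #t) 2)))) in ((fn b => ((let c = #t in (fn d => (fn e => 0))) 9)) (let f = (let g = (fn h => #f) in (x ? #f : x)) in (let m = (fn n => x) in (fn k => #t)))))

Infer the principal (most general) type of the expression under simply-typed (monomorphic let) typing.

Answer: a -> Int

Trace:
let y : Bool
y : Bool
\z._ : a -> Bool
\v._ : b -> Bool
let u : b -> Bool
  unify Bool ~ Bool
  unify Int ~ Int
  unify a -> Bool ~ Int -> c
  unify a ~ Int
  unify Bool ~ c
_ _ : Bool
  unify Bool ~ Bool
\p._ : d -> Int
  unify d -> Int ~ Bool -> e
  unify d ~ Bool
  unify Int ~ e
_ _ : Int
let w : Int
let q : Bool
\r._ : f -> Bool
\s._ : g -> Bool
  unify g -> Bool ~ Int -> h
  unify g ~ Int
  unify Bool ~ h
_ _ : Bool
  unify Bool ~ Bool
\t._ : i -> Bool
  unify i -> Bool ~ Int -> j
  unify i ~ Int
  unify Bool ~ j
_ _ : Bool
\a._ : k -> Bool
  unify k -> Bool ~ Int -> l
  unify k ~ Int
  unify Bool ~ l
_ _ : Bool
  unify Bool ~ Bool
  unify f -> Bool ~ Bool -> m
  unify f ~ Bool
  unify Bool ~ m
_ _ : Bool
  unify Bool ~ Bool
let x : Bool
let c : Bool
\e._ : p -> Int
\d._ : o -> p -> Int
  unify o -> p -> Int ~ Int -> q
  unify o ~ Int
  unify p -> Int ~ q
_ _ : p -> Int
\b._ : n -> p -> Int
\h._ : r -> Bool
let g : r -> Bool
x : Bool
  unify Bool ~ Bool
x : Bool
  unify Bool ~ Bool
let f : Bool
x : Bool
\n._ : s -> Bool
let m : s -> Bool
\k._ : t -> Bool
  unify n -> p -> Int ~ (t -> Bool) -> u
  unify n ~ t -> Bool
  unify p -> Int ~ u
_ _ : p -> Int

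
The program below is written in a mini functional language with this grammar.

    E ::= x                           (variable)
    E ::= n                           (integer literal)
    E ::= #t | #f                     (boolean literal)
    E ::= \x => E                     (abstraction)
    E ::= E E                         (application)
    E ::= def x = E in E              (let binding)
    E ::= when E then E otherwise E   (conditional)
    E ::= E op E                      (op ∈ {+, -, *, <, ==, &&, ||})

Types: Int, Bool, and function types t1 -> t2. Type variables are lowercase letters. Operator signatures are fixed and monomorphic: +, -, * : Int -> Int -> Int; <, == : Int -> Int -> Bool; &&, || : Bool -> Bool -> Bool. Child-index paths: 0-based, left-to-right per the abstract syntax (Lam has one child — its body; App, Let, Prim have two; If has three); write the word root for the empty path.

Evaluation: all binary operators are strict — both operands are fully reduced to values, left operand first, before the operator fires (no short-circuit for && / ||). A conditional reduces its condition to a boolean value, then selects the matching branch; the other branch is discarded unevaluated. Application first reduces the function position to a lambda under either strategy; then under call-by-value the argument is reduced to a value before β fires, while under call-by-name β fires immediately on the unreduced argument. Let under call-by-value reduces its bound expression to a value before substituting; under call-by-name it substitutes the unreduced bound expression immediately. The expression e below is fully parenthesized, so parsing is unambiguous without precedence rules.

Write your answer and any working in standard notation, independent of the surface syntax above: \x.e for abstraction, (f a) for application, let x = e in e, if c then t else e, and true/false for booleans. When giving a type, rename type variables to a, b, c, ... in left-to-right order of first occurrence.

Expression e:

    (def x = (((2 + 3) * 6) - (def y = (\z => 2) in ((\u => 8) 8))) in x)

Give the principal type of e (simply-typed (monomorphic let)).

Derivation:
  unify Int ~ Int
  unify Int ~ Int
  unify Int ~ Int
  unify Int ~ Int
  unify Int ~ Int
\z._ : a -> Int
let y : a -> Int
\u._ : b -> Int
  unify b -> Int ~ Int -> c
  unify b ~ Int
  unify Int ~ c
_ _ : Int
  unify Int ~ Int
let x : Int
x : Int

Answer: Int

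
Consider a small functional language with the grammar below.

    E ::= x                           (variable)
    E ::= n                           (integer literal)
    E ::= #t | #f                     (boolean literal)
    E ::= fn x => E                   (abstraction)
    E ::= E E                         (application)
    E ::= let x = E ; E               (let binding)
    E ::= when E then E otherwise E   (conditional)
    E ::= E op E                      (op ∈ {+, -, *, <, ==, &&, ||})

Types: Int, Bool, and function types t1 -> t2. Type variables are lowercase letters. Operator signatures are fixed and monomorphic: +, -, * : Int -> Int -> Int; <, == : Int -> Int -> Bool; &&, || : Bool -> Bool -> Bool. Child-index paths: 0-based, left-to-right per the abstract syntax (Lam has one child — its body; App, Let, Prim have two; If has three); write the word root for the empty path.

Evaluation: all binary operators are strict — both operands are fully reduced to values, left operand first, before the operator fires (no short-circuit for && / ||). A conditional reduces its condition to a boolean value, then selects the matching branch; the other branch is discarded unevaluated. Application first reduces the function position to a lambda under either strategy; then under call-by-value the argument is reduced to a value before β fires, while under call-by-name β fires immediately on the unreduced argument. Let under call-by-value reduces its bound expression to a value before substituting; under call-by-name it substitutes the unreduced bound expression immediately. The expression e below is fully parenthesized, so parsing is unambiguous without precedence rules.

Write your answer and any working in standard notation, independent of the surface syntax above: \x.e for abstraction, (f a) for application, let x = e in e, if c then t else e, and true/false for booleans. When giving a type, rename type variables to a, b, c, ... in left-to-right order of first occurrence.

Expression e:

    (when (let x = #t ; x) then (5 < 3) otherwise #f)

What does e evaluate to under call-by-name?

Answer: false

Working:
step 0: (if (let x = true in x) then (5 < 3) else false)
step 1: [let@0] (if true then (5 < 3) else false)
step 2: [if@root] (5 < 3)
step 3: [delta@root] false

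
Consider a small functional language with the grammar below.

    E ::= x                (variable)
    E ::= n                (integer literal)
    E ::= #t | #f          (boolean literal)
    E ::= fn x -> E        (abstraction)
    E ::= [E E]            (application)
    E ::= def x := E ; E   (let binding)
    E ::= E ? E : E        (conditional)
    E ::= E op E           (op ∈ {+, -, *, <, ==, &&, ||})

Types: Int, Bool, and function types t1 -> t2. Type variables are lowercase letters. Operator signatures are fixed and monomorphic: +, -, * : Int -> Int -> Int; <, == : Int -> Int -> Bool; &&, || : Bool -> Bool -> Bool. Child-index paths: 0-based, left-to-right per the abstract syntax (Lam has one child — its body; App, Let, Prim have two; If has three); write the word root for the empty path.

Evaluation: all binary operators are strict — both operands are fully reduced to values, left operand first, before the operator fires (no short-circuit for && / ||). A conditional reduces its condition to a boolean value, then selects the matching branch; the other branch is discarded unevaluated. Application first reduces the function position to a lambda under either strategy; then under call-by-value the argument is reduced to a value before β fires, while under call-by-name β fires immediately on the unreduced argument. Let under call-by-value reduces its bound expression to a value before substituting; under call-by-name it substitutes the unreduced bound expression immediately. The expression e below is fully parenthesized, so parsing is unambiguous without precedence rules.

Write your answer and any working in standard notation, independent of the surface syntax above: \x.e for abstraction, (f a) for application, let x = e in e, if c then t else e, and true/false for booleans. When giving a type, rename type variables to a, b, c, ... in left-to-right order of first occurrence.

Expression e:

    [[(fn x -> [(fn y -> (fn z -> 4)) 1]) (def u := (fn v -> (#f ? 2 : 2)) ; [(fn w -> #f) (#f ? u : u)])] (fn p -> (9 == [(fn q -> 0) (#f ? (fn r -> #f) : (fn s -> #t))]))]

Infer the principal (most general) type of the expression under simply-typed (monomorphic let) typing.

Answer: Int

Derivation:
\z._ : c -> Int
\y._ : b -> c -> Int
  unify b -> c -> Int ~ Int -> d
  unify b ~ Int
  unify c -> Int ~ d
_ _ : c -> Int
\x._ : a -> c -> Int
  unify Bool ~ Bool
  unify Int ~ Int
\v._ : e -> Int
let u : e -> Int
\w._ : f -> Bool
  unify Bool ~ Bool
u : e -> Int
u : e -> Int
  unify e -> Int ~ e -> Int
  unify e ~ e
  unify Int ~ Int
  unify f -> Bool ~ (e -> Int) -> g
  unify f ~ e -> Int
  unify Bool ~ g
_ _ : Bool
  unify a -> c -> Int ~ Bool -> h
  unify a ~ Bool
  unify c -> Int ~ h
_ _ : c -> Int
  unify Int ~ Int
\q._ : j -> Int
  unify Bool ~ Bool
\r._ : k -> Bool
\s._ : l -> Bool
  unify k -> Bool ~ l -> Bool
  unify k ~ l
  unify Bool ~ Bool
  unify j -> Int ~ (l -> Bool) -> m
  unify j ~ l -> Bool
  unify Int ~ m
_ _ : Int
  unify Int ~ Int
\p._ : i -> Bool
  unify c -> Int ~ (i -> Bool) -> n
  unify c ~ i -> Bool
  unify Int ~ n
_ _ : Int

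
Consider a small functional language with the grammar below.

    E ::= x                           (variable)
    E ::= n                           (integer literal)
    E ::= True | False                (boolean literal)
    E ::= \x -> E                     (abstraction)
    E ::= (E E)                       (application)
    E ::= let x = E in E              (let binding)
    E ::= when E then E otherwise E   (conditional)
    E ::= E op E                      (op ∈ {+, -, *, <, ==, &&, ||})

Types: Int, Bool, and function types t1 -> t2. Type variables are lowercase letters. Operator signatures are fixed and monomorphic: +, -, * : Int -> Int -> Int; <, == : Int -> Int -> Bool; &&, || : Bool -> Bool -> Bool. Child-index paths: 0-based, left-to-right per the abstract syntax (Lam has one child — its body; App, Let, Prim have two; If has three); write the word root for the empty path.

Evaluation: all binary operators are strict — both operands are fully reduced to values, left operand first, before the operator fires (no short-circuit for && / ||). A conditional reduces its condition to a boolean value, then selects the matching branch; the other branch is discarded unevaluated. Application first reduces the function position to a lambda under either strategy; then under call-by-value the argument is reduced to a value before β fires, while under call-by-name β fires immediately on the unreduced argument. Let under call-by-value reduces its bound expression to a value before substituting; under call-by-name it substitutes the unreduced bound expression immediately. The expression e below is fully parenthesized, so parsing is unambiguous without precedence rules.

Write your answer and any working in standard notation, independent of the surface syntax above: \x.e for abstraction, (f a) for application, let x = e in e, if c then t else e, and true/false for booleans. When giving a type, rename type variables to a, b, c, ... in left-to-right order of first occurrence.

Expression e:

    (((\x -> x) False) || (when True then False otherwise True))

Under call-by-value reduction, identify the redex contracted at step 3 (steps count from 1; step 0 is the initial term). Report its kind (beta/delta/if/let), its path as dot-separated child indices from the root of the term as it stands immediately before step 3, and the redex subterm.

Trace:
step 0: (((\x.x) false) || (if true then false else true))
step 1: [beta@0] (false || (if true then false else true))
step 2: [if@1] (false || false)
step 3: [delta@root] false

Answer: delta at root : (false || false)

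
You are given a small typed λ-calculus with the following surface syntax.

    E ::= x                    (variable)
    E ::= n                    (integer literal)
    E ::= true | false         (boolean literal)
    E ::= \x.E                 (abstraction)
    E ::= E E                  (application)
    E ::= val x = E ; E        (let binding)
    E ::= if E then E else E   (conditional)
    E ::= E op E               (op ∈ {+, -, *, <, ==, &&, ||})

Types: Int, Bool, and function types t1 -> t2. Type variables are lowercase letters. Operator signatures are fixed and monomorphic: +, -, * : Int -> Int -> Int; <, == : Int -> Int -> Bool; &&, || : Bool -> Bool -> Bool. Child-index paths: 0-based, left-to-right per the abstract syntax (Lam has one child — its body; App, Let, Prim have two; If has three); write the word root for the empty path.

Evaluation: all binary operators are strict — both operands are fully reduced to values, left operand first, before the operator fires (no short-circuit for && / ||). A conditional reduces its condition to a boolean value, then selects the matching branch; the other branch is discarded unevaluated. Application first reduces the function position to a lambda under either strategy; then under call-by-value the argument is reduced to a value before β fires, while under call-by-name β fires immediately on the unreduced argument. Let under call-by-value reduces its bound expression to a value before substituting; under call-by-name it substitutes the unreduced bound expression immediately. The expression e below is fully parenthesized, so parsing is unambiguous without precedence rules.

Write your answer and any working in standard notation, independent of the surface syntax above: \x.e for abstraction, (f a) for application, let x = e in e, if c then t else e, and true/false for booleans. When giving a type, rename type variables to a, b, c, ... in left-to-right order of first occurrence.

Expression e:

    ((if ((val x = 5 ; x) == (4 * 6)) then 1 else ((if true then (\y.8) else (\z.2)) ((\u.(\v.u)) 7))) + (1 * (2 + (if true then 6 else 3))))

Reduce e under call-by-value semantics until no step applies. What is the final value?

Derivation:
step 0: ((if ((let x = 5 in x) == (4 * 6)) then 1 else ((if true then (\y.8) else (\z.2)) ((\u.(\v.u)) 7))) + (1 * (2 + (if true then 6 else 3))))
step 1: [let@0.0.0] ((if (5 == (4 * 6)) then 1 else ((if true then (\y.8) else (\z.2)) ((\u.(\v.u)) 7))) + (1 * (2 + (if true then 6 else 3))))
step 2: [delta@0.0.1] ((if (5 == 24) then 1 else ((if true then (\y.8) else (\z.2)) ((\u.(\v.u)) 7))) + (1 * (2 + (if true then 6 else 3))))
step 3: [delta@0.0] ((if false then 1 else ((if true then (\y.8) else (\z.2)) ((\u.(\v.u)) 7))) + (1 * (2 + (if true then 6 else 3))))
step 4: [if@0] (((if true then (\y.8) else (\z.2)) ((\u.(\v.u)) 7)) + (1 * (2 + (if true then 6 else 3))))
step 5: [if@0.0] (((\y.8) ((\u.(\v.u)) 7)) + (1 * (2 + (if true then 6 else 3))))
step 6: [beta@0.1] (((\y.8) (\v.7)) + (1 * (2 + (if true then 6 else 3))))
step 7: [beta@0] (8 + (1 * (2 + (if true then 6 else 3))))
step 8: [if@1.1.1] (8 + (1 * (2 + 6)))
step 9: [delta@1.1] (8 + (1 * 8))
step 10: [delta@1] (8 + 8)
step 11: [delta@root] 16

Answer: 16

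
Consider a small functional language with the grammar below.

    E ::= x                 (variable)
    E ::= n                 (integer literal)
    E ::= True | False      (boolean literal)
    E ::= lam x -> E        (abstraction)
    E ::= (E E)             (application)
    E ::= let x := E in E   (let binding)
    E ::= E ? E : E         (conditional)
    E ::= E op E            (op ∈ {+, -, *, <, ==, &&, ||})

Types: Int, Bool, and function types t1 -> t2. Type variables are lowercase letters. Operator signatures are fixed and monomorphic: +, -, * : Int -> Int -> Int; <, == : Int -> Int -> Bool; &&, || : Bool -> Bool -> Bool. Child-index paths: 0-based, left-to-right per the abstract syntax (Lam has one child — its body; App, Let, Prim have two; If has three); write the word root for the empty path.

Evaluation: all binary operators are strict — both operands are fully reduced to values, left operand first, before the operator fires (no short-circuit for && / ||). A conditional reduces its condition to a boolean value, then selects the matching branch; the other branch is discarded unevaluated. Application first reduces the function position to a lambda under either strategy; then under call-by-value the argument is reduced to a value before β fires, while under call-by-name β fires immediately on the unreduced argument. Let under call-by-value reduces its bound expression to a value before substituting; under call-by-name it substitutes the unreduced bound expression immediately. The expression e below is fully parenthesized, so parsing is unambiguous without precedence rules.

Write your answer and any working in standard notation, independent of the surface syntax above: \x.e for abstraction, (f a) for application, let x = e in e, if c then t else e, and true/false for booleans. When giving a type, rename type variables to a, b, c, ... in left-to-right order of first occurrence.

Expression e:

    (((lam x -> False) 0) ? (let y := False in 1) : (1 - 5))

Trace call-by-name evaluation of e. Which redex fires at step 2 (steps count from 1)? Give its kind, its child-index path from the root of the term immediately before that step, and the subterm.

Working:
step 0: (if ((\x.false) 0) then (let y = false in 1) else (1 - 5))
step 1: [beta@0] (if false then (let y = false in 1) else (1 - 5))
step 2: [if@root] (1 - 5)

Answer: if at root : (if false then (let y = false in 1) else (1 - 5))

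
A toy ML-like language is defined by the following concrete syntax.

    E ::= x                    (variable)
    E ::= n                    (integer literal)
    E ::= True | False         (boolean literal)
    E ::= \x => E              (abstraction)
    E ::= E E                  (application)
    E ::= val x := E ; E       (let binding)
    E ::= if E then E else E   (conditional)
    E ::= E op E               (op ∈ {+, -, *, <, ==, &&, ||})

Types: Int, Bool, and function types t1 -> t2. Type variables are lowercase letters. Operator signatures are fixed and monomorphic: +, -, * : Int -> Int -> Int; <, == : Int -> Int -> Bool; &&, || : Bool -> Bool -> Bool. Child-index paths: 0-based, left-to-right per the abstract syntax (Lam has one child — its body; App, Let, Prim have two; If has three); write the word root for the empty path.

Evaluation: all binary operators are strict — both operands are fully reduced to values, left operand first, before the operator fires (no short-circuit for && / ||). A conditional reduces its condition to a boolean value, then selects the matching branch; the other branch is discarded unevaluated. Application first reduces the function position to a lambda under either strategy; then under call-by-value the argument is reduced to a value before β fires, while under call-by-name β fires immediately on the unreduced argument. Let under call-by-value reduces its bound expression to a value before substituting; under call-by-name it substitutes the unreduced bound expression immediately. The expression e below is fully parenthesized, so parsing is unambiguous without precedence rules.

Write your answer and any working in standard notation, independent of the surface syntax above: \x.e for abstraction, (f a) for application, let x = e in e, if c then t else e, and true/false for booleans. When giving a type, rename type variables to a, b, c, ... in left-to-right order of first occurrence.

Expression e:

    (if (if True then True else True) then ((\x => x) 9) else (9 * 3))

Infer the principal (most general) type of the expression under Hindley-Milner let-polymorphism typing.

Derivation:
  unify Bool ~ Bool
  unify Bool ~ Bool
  unify Bool ~ Bool
x : a
\x._ : a -> a
  unify a -> a ~ Int -> b
  unify a ~ Int
  unify Int ~ b
_ _ : Int
  unify Int ~ Int
  unify Int ~ Int
  unify Int ~ Int

Answer: Int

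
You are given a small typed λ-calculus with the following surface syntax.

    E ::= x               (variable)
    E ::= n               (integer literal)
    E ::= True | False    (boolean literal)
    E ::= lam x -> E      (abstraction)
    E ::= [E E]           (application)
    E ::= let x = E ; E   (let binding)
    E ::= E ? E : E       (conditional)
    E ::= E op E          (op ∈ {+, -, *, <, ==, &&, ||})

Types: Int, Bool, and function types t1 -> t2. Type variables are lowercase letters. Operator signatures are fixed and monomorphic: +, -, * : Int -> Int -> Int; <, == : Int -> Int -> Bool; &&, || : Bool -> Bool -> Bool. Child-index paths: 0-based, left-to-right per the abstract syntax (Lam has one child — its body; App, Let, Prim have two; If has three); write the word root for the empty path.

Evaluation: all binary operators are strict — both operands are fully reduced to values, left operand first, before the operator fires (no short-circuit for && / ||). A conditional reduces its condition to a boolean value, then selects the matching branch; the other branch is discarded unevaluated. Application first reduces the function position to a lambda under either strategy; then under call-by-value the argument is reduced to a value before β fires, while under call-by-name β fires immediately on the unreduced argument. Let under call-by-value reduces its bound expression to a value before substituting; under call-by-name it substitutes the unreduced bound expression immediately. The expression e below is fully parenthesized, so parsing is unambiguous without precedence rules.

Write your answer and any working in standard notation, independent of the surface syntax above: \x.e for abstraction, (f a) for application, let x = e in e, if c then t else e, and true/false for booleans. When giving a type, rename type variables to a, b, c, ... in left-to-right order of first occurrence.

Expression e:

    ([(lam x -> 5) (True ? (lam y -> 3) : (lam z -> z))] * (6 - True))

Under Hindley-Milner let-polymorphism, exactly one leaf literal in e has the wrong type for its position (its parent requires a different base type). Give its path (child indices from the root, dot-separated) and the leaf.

Answer: 1.1 : true

Trace:
\x._ : a -> Int
  unify Bool ~ Bool
\y._ : b -> Int
z : c
\z._ : c -> c
  unify b -> Int ~ c -> c
  unify b ~ c
  unify Int ~ c
  unify a -> Int ~ (Int -> Int) -> d
  unify a ~ Int -> Int
  unify Int ~ d
_ _ : Int
  unify Int ~ Int
  unify Int ~ Int
  unify Bool ~ Int
  FAIL: mismatch Bool ~ Int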